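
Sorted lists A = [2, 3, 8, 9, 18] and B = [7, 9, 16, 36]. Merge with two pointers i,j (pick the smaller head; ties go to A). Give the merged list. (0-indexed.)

i=0 j=0: A[i]=2<=B[j]=7 take 2, i++
i=1 j=0: A[i]=3<=B[j]=7 take 3, i++
i=2 j=0: A[i]=8>B[j]=7 take 7, j++
i=2 j=1: A[i]=8<=B[j]=9 take 8, i++
i=3 j=1: A[i]=9<=B[j]=9 take 9, i++
i=4 j=1: A[i]=18>B[j]=9 take 9, j++
i=4 j=2: A[i]=18>B[j]=16 take 16, j++
i=4 j=3: A[i]=18<=B[j]=36 take 18, i++
i=5 j=3: A done, take B[j]=36, j++

[2, 3, 7, 8, 9, 9, 16, 18, 36]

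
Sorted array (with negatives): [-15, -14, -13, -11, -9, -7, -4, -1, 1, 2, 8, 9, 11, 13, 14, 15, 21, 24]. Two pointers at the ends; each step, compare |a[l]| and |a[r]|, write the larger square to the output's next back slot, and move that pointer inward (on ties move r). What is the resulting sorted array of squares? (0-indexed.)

l=0 r=17: |-15|<=|24| out[17]=576, r--
l=0 r=16: |-15|<=|21| out[16]=441, r--
l=0 r=15: |-15|<=|15| out[15]=225, r--
l=0 r=14: |-15|>|14| out[14]=225, l++
l=1 r=14: |-14|<=|14| out[13]=196, r--
l=1 r=13: |-14|>|13| out[12]=196, l++
l=2 r=13: |-13|<=|13| out[11]=169, r--
l=2 r=12: |-13|>|11| out[10]=169, l++
l=3 r=12: |-11|<=|11| out[9]=121, r--
l=3 r=11: |-11|>|9| out[8]=121, l++
l=4 r=11: |-9|<=|9| out[7]=81, r--
l=4 r=10: |-9|>|8| out[6]=81, l++
l=5 r=10: |-7|<=|8| out[5]=64, r--
l=5 r=9: |-7|>|2| out[4]=49, l++
l=6 r=9: |-4|>|2| out[3]=16, l++
l=7 r=9: |-1|<=|2| out[2]=4, r--
l=7 r=8: |-1|<=|1| out[1]=1, r--
l=7 r=7: |-1|<=|-1| out[0]=1, r--

[1, 1, 4, 16, 49, 64, 81, 81, 121, 121, 169, 169, 196, 196, 225, 225, 441, 576]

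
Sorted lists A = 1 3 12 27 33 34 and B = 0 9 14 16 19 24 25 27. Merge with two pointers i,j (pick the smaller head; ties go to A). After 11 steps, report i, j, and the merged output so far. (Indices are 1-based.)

i=5, j=8, merged so far=[0, 1, 3, 9, 12, 14, 16, 19, 24, 25, 27]

i=1 j=1: A[i]=1>B[j]=0 take 0, j++
i=1 j=2: A[i]=1<=B[j]=9 take 1, i++
i=2 j=2: A[i]=3<=B[j]=9 take 3, i++
i=3 j=2: A[i]=12>B[j]=9 take 9, j++
i=3 j=3: A[i]=12<=B[j]=14 take 12, i++
i=4 j=3: A[i]=27>B[j]=14 take 14, j++
i=4 j=4: A[i]=27>B[j]=16 take 16, j++
i=4 j=5: A[i]=27>B[j]=19 take 19, j++
i=4 j=6: A[i]=27>B[j]=24 take 24, j++
i=4 j=7: A[i]=27>B[j]=25 take 25, j++
i=4 j=8: A[i]=27<=B[j]=27 take 27, i++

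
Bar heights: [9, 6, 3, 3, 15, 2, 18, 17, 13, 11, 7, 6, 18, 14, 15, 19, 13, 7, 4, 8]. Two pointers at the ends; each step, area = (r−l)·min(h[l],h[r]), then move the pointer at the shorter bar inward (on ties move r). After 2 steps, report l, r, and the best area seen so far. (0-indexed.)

[0,19] min(9,8)*19=152 best=152 * → r--
[0,18] min(9,4)*18=72 best=152 → r--

l=0, r=17, best area=152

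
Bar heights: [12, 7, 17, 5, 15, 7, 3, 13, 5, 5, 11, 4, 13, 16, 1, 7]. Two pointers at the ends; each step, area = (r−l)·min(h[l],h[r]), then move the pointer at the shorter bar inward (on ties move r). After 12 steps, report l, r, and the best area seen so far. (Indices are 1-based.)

[1,16] min(12,7)*15=105 best=105 * → r--
[1,15] min(12,1)*14=14 best=105 → r--
[1,14] min(12,16)*13=156 best=156 * → l++
[2,14] min(7,16)*12=84 best=156 → l++
[3,14] min(17,16)*11=176 best=176 * → r--
[3,13] min(17,13)*10=130 best=176 → r--
[3,12] min(17,4)*9=36 best=176 → r--
[3,11] min(17,11)*8=88 best=176 → r--
[3,10] min(17,5)*7=35 best=176 → r--
[3,9] min(17,5)*6=30 best=176 → r--
[3,8] min(17,13)*5=65 best=176 → r--
[3,7] min(17,3)*4=12 best=176 → r--

l=3, r=6, best area=176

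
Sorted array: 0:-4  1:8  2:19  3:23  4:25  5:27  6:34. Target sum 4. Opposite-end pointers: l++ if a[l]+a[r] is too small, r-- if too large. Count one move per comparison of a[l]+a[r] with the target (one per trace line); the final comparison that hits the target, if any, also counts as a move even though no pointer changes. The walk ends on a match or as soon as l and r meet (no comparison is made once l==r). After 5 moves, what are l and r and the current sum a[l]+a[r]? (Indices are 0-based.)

l=0, r=1, sum=4

[0,6] -4+34=30 >4 → r--
[0,5] -4+27=23 >4 → r--
[0,4] -4+25=21 >4 → r--
[0,3] -4+23=19 >4 → r--
[0,2] -4+19=15 >4 → r--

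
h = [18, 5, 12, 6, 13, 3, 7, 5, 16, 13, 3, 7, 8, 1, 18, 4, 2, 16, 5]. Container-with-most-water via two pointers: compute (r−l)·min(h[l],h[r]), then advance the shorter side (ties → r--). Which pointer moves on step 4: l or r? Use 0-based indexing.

r

[0,18] min(18,5)*18=90 best=90 * → r--
[0,17] min(18,16)*17=272 best=272 * → r--
[0,16] min(18,2)*16=32 best=272 → r--
[0,15] min(18,4)*15=60 best=272 → r--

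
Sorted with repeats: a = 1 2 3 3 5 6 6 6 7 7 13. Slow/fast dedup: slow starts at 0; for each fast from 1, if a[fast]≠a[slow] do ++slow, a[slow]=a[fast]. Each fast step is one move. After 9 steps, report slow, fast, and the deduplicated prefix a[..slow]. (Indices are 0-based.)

slow=0 fast=1: a[fast]=2≠a[slow]=1 write a[1]=2, slow++,fast++
slow=1 fast=2: a[fast]=3≠a[slow]=2 write a[2]=3, slow++,fast++
slow=2 fast=3: a[fast]=3=a[slow] dup, fast++
slow=2 fast=4: a[fast]=5≠a[slow]=3 write a[3]=5, slow++,fast++
slow=3 fast=5: a[fast]=6≠a[slow]=5 write a[4]=6, slow++,fast++
slow=4 fast=6: a[fast]=6=a[slow] dup, fast++
slow=4 fast=7: a[fast]=6=a[slow] dup, fast++
slow=4 fast=8: a[fast]=7≠a[slow]=6 write a[5]=7, slow++,fast++
slow=5 fast=9: a[fast]=7=a[slow] dup, fast++

slow=5, fast=10, prefix=[1, 2, 3, 5, 6, 7]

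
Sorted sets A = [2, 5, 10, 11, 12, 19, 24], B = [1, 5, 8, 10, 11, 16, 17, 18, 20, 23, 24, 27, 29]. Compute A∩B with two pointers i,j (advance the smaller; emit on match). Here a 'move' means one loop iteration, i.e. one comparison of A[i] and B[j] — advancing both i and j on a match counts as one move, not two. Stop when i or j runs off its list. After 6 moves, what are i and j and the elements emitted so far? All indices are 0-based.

i=4, j=5, emitted=[5, 10, 11]

i=0 j=0: 2>1, j++
i=0 j=1: 2<5, i++
i=1 j=1: 5==5 emit, i++,j++
i=2 j=2: 10>8, j++
i=2 j=3: 10==10 emit, i++,j++
i=3 j=4: 11==11 emit, i++,j++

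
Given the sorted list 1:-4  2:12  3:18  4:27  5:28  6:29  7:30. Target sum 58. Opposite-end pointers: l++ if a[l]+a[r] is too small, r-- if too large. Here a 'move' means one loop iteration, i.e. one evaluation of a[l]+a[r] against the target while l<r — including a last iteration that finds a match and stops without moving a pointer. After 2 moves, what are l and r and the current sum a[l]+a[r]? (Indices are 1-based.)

l=3, r=7, sum=48

l=1 r=7: -4+30=26 <58, l++
l=2 r=7: 12+30=42 <58, l++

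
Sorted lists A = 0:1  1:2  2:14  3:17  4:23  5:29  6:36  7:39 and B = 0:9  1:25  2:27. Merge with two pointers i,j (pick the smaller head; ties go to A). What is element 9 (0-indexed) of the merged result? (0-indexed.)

merged[9] = 36

[i=0,j=0] A[i]=1<=B[j]=9 take 1 → i++
[i=1,j=0] A[i]=2<=B[j]=9 take 2 → i++
[i=2,j=0] A[i]=14>B[j]=9 take 9 → j++
[i=2,j=1] A[i]=14<=B[j]=25 take 14 → i++
[i=3,j=1] A[i]=17<=B[j]=25 take 17 → i++
[i=4,j=1] A[i]=23<=B[j]=25 take 23 → i++
[i=5,j=1] A[i]=29>B[j]=25 take 25 → j++
[i=5,j=2] A[i]=29>B[j]=27 take 27 → j++
[i=5,j=3] B done, take A[i]=29 → i++
[i=6,j=3] B done, take A[i]=36 → i++
[i=7,j=3] B done, take A[i]=39 → i++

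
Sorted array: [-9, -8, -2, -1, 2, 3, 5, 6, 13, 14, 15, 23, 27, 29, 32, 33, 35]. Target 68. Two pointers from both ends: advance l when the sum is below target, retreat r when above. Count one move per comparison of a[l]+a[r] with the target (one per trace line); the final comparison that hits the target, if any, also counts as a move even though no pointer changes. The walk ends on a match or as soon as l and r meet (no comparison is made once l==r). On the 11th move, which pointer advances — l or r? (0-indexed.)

[0,16] -9+35=26 <68 → l++
[1,16] -8+35=27 <68 → l++
[2,16] -2+35=33 <68 → l++
[3,16] -1+35=34 <68 → l++
[4,16] 2+35=37 <68 → l++
[5,16] 3+35=38 <68 → l++
[6,16] 5+35=40 <68 → l++
[7,16] 6+35=41 <68 → l++
[8,16] 13+35=48 <68 → l++
[9,16] 14+35=49 <68 → l++
[10,16] 15+35=50 <68 → l++

l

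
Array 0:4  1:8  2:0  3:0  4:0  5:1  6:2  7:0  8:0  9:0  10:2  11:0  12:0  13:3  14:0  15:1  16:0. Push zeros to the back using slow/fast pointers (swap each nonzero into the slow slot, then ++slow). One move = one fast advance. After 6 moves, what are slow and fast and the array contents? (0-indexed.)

(s=0,f=0) a[fast]=4≠0 swap→a[0]=4 → slow++,fast++
(s=1,f=1) a[fast]=8≠0 swap→a[1]=8 → slow++,fast++
(s=2,f=2) a[fast]=0 → fast++
(s=2,f=3) a[fast]=0 → fast++
(s=2,f=4) a[fast]=0 → fast++
(s=2,f=5) a[fast]=1≠0 swap→a[2]=1 → slow++,fast++

slow=3, fast=6, a=[4, 8, 1, 0, 0, 0, 2, 0, 0, 0, 2, 0, 0, 3, 0, 1, 0]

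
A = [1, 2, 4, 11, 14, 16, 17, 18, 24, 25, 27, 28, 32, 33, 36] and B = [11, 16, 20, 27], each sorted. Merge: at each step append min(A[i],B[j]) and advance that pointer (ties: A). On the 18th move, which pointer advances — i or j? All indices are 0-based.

i

i=0 j=0: A[i]=1<=B[j]=11 take 1, i++
i=1 j=0: A[i]=2<=B[j]=11 take 2, i++
i=2 j=0: A[i]=4<=B[j]=11 take 4, i++
i=3 j=0: A[i]=11<=B[j]=11 take 11, i++
i=4 j=0: A[i]=14>B[j]=11 take 11, j++
i=4 j=1: A[i]=14<=B[j]=16 take 14, i++
i=5 j=1: A[i]=16<=B[j]=16 take 16, i++
i=6 j=1: A[i]=17>B[j]=16 take 16, j++
i=6 j=2: A[i]=17<=B[j]=20 take 17, i++
i=7 j=2: A[i]=18<=B[j]=20 take 18, i++
i=8 j=2: A[i]=24>B[j]=20 take 20, j++
i=8 j=3: A[i]=24<=B[j]=27 take 24, i++
i=9 j=3: A[i]=25<=B[j]=27 take 25, i++
i=10 j=3: A[i]=27<=B[j]=27 take 27, i++
i=11 j=3: A[i]=28>B[j]=27 take 27, j++
i=11 j=4: B done, take A[i]=28, i++
i=12 j=4: B done, take A[i]=32, i++
i=13 j=4: B done, take A[i]=33, i++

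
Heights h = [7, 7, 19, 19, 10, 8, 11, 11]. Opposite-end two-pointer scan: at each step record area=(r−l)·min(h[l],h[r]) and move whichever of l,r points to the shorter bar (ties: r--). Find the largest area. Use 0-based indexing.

[0,7] min(7,11)*7=49 best=49 * → l++
[1,7] min(7,11)*6=42 best=49 → l++
[2,7] min(19,11)*5=55 best=55 * → r--
[2,6] min(19,11)*4=44 best=55 → r--
[2,5] min(19,8)*3=24 best=55 → r--
[2,4] min(19,10)*2=20 best=55 → r--
[2,3] min(19,19)*1=19 best=55 → r--

max area = 55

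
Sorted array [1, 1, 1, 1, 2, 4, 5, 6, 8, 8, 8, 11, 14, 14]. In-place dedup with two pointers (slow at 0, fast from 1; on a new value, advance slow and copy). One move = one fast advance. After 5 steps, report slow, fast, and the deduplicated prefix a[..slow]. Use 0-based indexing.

slow=0 fast=1: a[fast]=1=a[slow] dup, fast++
slow=0 fast=2: a[fast]=1=a[slow] dup, fast++
slow=0 fast=3: a[fast]=1=a[slow] dup, fast++
slow=0 fast=4: a[fast]=2≠a[slow]=1 write a[1]=2, slow++,fast++
slow=1 fast=5: a[fast]=4≠a[slow]=2 write a[2]=4, slow++,fast++

slow=2, fast=6, prefix=[1, 2, 4]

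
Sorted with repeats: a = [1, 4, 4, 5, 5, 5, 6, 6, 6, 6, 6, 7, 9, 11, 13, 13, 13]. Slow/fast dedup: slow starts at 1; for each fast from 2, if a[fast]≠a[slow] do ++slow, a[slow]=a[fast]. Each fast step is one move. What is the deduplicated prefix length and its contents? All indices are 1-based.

length 8; prefix = [1, 4, 5, 6, 7, 9, 11, 13]

slow=1 fast=2: a[fast]=4≠a[slow]=1 write a[2]=4, slow++,fast++
slow=2 fast=3: a[fast]=4=a[slow] dup, fast++
slow=2 fast=4: a[fast]=5≠a[slow]=4 write a[3]=5, slow++,fast++
slow=3 fast=5: a[fast]=5=a[slow] dup, fast++
slow=3 fast=6: a[fast]=5=a[slow] dup, fast++
slow=3 fast=7: a[fast]=6≠a[slow]=5 write a[4]=6, slow++,fast++
slow=4 fast=8: a[fast]=6=a[slow] dup, fast++
slow=4 fast=9: a[fast]=6=a[slow] dup, fast++
slow=4 fast=10: a[fast]=6=a[slow] dup, fast++
slow=4 fast=11: a[fast]=6=a[slow] dup, fast++
slow=4 fast=12: a[fast]=7≠a[slow]=6 write a[5]=7, slow++,fast++
slow=5 fast=13: a[fast]=9≠a[slow]=7 write a[6]=9, slow++,fast++
slow=6 fast=14: a[fast]=11≠a[slow]=9 write a[7]=11, slow++,fast++
slow=7 fast=15: a[fast]=13≠a[slow]=11 write a[8]=13, slow++,fast++
slow=8 fast=16: a[fast]=13=a[slow] dup, fast++
slow=8 fast=17: a[fast]=13=a[slow] dup, fast++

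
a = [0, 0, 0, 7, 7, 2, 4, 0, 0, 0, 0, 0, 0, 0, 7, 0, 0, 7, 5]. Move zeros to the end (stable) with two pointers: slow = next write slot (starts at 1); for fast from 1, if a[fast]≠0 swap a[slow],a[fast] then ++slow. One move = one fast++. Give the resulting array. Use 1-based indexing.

(s=1,f=1) a[fast]=0 → fast++
(s=1,f=2) a[fast]=0 → fast++
(s=1,f=3) a[fast]=0 → fast++
(s=1,f=4) a[fast]=7≠0 swap→a[1]=7 → slow++,fast++
(s=2,f=5) a[fast]=7≠0 swap→a[2]=7 → slow++,fast++
(s=3,f=6) a[fast]=2≠0 swap→a[3]=2 → slow++,fast++
(s=4,f=7) a[fast]=4≠0 swap→a[4]=4 → slow++,fast++
(s=5,f=8) a[fast]=0 → fast++
(s=5,f=9) a[fast]=0 → fast++
(s=5,f=10) a[fast]=0 → fast++
(s=5,f=11) a[fast]=0 → fast++
(s=5,f=12) a[fast]=0 → fast++
(s=5,f=13) a[fast]=0 → fast++
(s=5,f=14) a[fast]=0 → fast++
(s=5,f=15) a[fast]=7≠0 swap→a[5]=7 → slow++,fast++
(s=6,f=16) a[fast]=0 → fast++
(s=6,f=17) a[fast]=0 → fast++
(s=6,f=18) a[fast]=7≠0 swap→a[6]=7 → slow++,fast++
(s=7,f=19) a[fast]=5≠0 swap→a[7]=5 → slow++,fast++

[7, 7, 2, 4, 7, 7, 5, 0, 0, 0, 0, 0, 0, 0, 0, 0, 0, 0, 0]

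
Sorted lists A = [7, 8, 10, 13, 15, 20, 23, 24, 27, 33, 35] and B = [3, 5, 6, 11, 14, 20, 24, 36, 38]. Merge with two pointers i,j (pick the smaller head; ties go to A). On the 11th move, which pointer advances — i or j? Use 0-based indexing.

i=0 j=0: A[i]=7>B[j]=3 take 3, j++
i=0 j=1: A[i]=7>B[j]=5 take 5, j++
i=0 j=2: A[i]=7>B[j]=6 take 6, j++
i=0 j=3: A[i]=7<=B[j]=11 take 7, i++
i=1 j=3: A[i]=8<=B[j]=11 take 8, i++
i=2 j=3: A[i]=10<=B[j]=11 take 10, i++
i=3 j=3: A[i]=13>B[j]=11 take 11, j++
i=3 j=4: A[i]=13<=B[j]=14 take 13, i++
i=4 j=4: A[i]=15>B[j]=14 take 14, j++
i=4 j=5: A[i]=15<=B[j]=20 take 15, i++
i=5 j=5: A[i]=20<=B[j]=20 take 20, i++

i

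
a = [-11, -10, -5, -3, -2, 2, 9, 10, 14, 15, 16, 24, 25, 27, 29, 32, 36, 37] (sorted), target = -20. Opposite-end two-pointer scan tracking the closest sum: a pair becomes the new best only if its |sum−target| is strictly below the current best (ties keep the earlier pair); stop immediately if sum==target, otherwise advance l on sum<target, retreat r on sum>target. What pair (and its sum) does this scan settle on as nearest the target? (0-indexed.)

pair (-11, -10) with sum -21 (|Δ|=1)

l=0 r=17: -11+37=26 d=46 *, r--
l=0 r=16: -11+36=25 d=45 *, r--
l=0 r=15: -11+32=21 d=41 *, r--
l=0 r=14: -11+29=18 d=38 *, r--
l=0 r=13: -11+27=16 d=36 *, r--
l=0 r=12: -11+25=14 d=34 *, r--
l=0 r=11: -11+24=13 d=33 *, r--
l=0 r=10: -11+16=5 d=25 *, r--
l=0 r=9: -11+15=4 d=24 *, r--
l=0 r=8: -11+14=3 d=23 *, r--
l=0 r=7: -11+10=-1 d=19 *, r--
l=0 r=6: -11+9=-2 d=18 *, r--
l=0 r=5: -11+2=-9 d=11 *, r--
l=0 r=4: -11+-2=-13 d=7 *, r--
l=0 r=3: -11+-3=-14 d=6 *, r--
l=0 r=2: -11+-5=-16 d=4 *, r--
l=0 r=1: -11+-10=-21 d=1 *, l++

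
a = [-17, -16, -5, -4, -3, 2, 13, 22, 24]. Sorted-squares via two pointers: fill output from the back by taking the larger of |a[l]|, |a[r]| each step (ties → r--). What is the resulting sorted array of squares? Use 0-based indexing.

[0,8] |-17|<=|24| out[8]=576 → r--
[0,7] |-17|<=|22| out[7]=484 → r--
[0,6] |-17|>|13| out[6]=289 → l++
[1,6] |-16|>|13| out[5]=256 → l++
[2,6] |-5|<=|13| out[4]=169 → r--
[2,5] |-5|>|2| out[3]=25 → l++
[3,5] |-4|>|2| out[2]=16 → l++
[4,5] |-3|>|2| out[1]=9 → l++
[5,5] |2|<=|2| out[0]=4 → r--

[4, 9, 16, 25, 169, 256, 289, 484, 576]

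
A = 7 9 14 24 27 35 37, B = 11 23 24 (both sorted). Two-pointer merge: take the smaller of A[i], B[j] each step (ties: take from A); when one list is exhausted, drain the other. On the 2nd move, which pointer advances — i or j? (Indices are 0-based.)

i

i=0 j=0: A[i]=7<=B[j]=11 take 7, i++
i=1 j=0: A[i]=9<=B[j]=11 take 9, i++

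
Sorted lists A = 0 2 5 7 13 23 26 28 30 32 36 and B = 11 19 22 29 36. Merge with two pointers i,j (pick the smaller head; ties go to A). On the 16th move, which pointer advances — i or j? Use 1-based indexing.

j

i=1 j=1: A[i]=0<=B[j]=11 take 0, i++
i=2 j=1: A[i]=2<=B[j]=11 take 2, i++
i=3 j=1: A[i]=5<=B[j]=11 take 5, i++
i=4 j=1: A[i]=7<=B[j]=11 take 7, i++
i=5 j=1: A[i]=13>B[j]=11 take 11, j++
i=5 j=2: A[i]=13<=B[j]=19 take 13, i++
i=6 j=2: A[i]=23>B[j]=19 take 19, j++
i=6 j=3: A[i]=23>B[j]=22 take 22, j++
i=6 j=4: A[i]=23<=B[j]=29 take 23, i++
i=7 j=4: A[i]=26<=B[j]=29 take 26, i++
i=8 j=4: A[i]=28<=B[j]=29 take 28, i++
i=9 j=4: A[i]=30>B[j]=29 take 29, j++
i=9 j=5: A[i]=30<=B[j]=36 take 30, i++
i=10 j=5: A[i]=32<=B[j]=36 take 32, i++
i=11 j=5: A[i]=36<=B[j]=36 take 36, i++
i=12 j=5: A done, take B[j]=36, j++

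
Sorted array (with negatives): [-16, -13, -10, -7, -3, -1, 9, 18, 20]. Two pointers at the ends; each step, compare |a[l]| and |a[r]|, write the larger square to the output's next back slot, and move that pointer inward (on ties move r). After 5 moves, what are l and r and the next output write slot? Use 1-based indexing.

[1,9] |-16|<=|20| out[9]=400 → r--
[1,8] |-16|<=|18| out[8]=324 → r--
[1,7] |-16|>|9| out[7]=256 → l++
[2,7] |-13|>|9| out[6]=169 → l++
[3,7] |-10|>|9| out[5]=100 → l++

l=4, r=7, next write slot=4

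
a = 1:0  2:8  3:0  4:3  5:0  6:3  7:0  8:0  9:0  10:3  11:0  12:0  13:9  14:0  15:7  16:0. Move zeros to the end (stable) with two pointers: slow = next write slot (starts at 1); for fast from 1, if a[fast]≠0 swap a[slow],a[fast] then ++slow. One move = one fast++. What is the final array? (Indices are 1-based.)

[8, 3, 3, 3, 9, 7, 0, 0, 0, 0, 0, 0, 0, 0, 0, 0]

(s=1,f=1) a[fast]=0 → fast++
(s=1,f=2) a[fast]=8≠0 swap→a[1]=8 → slow++,fast++
(s=2,f=3) a[fast]=0 → fast++
(s=2,f=4) a[fast]=3≠0 swap→a[2]=3 → slow++,fast++
(s=3,f=5) a[fast]=0 → fast++
(s=3,f=6) a[fast]=3≠0 swap→a[3]=3 → slow++,fast++
(s=4,f=7) a[fast]=0 → fast++
(s=4,f=8) a[fast]=0 → fast++
(s=4,f=9) a[fast]=0 → fast++
(s=4,f=10) a[fast]=3≠0 swap→a[4]=3 → slow++,fast++
(s=5,f=11) a[fast]=0 → fast++
(s=5,f=12) a[fast]=0 → fast++
(s=5,f=13) a[fast]=9≠0 swap→a[5]=9 → slow++,fast++
(s=6,f=14) a[fast]=0 → fast++
(s=6,f=15) a[fast]=7≠0 swap→a[6]=7 → slow++,fast++
(s=7,f=16) a[fast]=0 → fast++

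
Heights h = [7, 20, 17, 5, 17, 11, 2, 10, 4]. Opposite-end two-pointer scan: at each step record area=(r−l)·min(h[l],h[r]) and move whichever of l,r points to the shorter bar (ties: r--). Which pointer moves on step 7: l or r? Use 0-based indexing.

[0,8] min(7,4)*8=32 best=32 * → r--
[0,7] min(7,10)*7=49 best=49 * → l++
[1,7] min(20,10)*6=60 best=60 * → r--
[1,6] min(20,2)*5=10 best=60 → r--
[1,5] min(20,11)*4=44 best=60 → r--
[1,4] min(20,17)*3=51 best=60 → r--
[1,3] min(20,5)*2=10 best=60 → r--

r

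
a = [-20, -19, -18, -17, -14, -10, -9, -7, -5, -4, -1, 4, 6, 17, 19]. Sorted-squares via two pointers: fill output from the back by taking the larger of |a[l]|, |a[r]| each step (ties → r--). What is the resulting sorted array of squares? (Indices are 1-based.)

[1, 16, 16, 25, 36, 49, 81, 100, 196, 289, 289, 324, 361, 361, 400]

[1,15] |-20|>|19| out[15]=400 → l++
[2,15] |-19|<=|19| out[14]=361 → r--
[2,14] |-19|>|17| out[13]=361 → l++
[3,14] |-18|>|17| out[12]=324 → l++
[4,14] |-17|<=|17| out[11]=289 → r--
[4,13] |-17|>|6| out[10]=289 → l++
[5,13] |-14|>|6| out[9]=196 → l++
[6,13] |-10|>|6| out[8]=100 → l++
[7,13] |-9|>|6| out[7]=81 → l++
[8,13] |-7|>|6| out[6]=49 → l++
[9,13] |-5|<=|6| out[5]=36 → r--
[9,12] |-5|>|4| out[4]=25 → l++
[10,12] |-4|<=|4| out[3]=16 → r--
[10,11] |-4|>|-1| out[2]=16 → l++
[11,11] |-1|<=|-1| out[1]=1 → r--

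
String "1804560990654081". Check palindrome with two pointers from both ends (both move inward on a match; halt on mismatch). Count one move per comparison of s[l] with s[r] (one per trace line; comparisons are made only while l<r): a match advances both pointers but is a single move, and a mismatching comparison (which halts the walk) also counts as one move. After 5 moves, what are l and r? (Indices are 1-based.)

l=1 r=16: '1'=='1', l++,r--
l=2 r=15: '8'=='8', l++,r--
l=3 r=14: '0'=='0', l++,r--
l=4 r=13: '4'=='4', l++,r--
l=5 r=12: '5'=='5', l++,r--

l=6, r=11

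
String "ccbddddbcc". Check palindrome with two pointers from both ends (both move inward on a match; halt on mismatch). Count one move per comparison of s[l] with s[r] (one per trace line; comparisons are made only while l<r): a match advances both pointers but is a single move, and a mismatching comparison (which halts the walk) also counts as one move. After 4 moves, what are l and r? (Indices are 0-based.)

l=0 r=9: 'c'=='c', l++,r--
l=1 r=8: 'c'=='c', l++,r--
l=2 r=7: 'b'=='b', l++,r--
l=3 r=6: 'd'=='d', l++,r--

l=4, r=5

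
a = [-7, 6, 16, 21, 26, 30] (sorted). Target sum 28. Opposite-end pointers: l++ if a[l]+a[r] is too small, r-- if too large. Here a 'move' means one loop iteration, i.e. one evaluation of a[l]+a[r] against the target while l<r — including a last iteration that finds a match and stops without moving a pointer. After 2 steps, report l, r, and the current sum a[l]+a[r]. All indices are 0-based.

l=1, r=4, sum=32

l=0 r=5: -7+30=23 <28, l++
l=1 r=5: 6+30=36 >28, r--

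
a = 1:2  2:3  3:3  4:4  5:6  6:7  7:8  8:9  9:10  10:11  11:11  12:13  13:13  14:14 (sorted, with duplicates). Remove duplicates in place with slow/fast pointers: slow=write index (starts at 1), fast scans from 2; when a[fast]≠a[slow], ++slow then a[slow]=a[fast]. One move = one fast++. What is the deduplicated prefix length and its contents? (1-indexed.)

slow=1 fast=2: a[fast]=3≠a[slow]=2 write a[2]=3, slow++,fast++
slow=2 fast=3: a[fast]=3=a[slow] dup, fast++
slow=2 fast=4: a[fast]=4≠a[slow]=3 write a[3]=4, slow++,fast++
slow=3 fast=5: a[fast]=6≠a[slow]=4 write a[4]=6, slow++,fast++
slow=4 fast=6: a[fast]=7≠a[slow]=6 write a[5]=7, slow++,fast++
slow=5 fast=7: a[fast]=8≠a[slow]=7 write a[6]=8, slow++,fast++
slow=6 fast=8: a[fast]=9≠a[slow]=8 write a[7]=9, slow++,fast++
slow=7 fast=9: a[fast]=10≠a[slow]=9 write a[8]=10, slow++,fast++
slow=8 fast=10: a[fast]=11≠a[slow]=10 write a[9]=11, slow++,fast++
slow=9 fast=11: a[fast]=11=a[slow] dup, fast++
slow=9 fast=12: a[fast]=13≠a[slow]=11 write a[10]=13, slow++,fast++
slow=10 fast=13: a[fast]=13=a[slow] dup, fast++
slow=10 fast=14: a[fast]=14≠a[slow]=13 write a[11]=14, slow++,fast++

length 11; prefix = [2, 3, 4, 6, 7, 8, 9, 10, 11, 13, 14]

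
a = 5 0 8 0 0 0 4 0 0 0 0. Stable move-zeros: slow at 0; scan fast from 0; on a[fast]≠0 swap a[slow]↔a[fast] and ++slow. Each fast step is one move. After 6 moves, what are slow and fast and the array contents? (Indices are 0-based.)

(s=0,f=0) a[fast]=5≠0 swap→a[0]=5 → slow++,fast++
(s=1,f=1) a[fast]=0 → fast++
(s=1,f=2) a[fast]=8≠0 swap→a[1]=8 → slow++,fast++
(s=2,f=3) a[fast]=0 → fast++
(s=2,f=4) a[fast]=0 → fast++
(s=2,f=5) a[fast]=0 → fast++

slow=2, fast=6, a=[5, 8, 0, 0, 0, 0, 4, 0, 0, 0, 0]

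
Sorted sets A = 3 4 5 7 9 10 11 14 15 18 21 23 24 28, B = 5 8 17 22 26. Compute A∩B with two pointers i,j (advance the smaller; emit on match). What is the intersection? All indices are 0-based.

intersection = [5]

i=0 j=0: 3<5, i++
i=1 j=0: 4<5, i++
i=2 j=0: 5==5 emit, i++,j++
i=3 j=1: 7<8, i++
i=4 j=1: 9>8, j++
i=4 j=2: 9<17, i++
i=5 j=2: 10<17, i++
i=6 j=2: 11<17, i++
i=7 j=2: 14<17, i++
i=8 j=2: 15<17, i++
i=9 j=2: 18>17, j++
i=9 j=3: 18<22, i++
i=10 j=3: 21<22, i++
i=11 j=3: 23>22, j++
i=11 j=4: 23<26, i++
i=12 j=4: 24<26, i++
i=13 j=4: 28>26, j++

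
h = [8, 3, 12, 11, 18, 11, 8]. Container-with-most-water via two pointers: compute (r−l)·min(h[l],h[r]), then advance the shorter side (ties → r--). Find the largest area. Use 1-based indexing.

max area = 48

l=1 r=7: min(8,8)*6=48 best=48 *, r--
l=1 r=6: min(8,11)*5=40 best=48, l++
l=2 r=6: min(3,11)*4=12 best=48, l++
l=3 r=6: min(12,11)*3=33 best=48, r--
l=3 r=5: min(12,18)*2=24 best=48, l++
l=4 r=5: min(11,18)*1=11 best=48, l++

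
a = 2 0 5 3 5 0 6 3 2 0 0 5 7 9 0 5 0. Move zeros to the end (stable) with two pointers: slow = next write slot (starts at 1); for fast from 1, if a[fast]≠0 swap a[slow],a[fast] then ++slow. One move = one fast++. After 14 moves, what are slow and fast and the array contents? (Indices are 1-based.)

slow=11, fast=15, a=[2, 5, 3, 5, 6, 3, 2, 5, 7, 9, 0, 0, 0, 0, 0, 5, 0]

slow=1 fast=1: a[fast]=2≠0 swap→a[1]=2, slow++,fast++
slow=2 fast=2: a[fast]=0, fast++
slow=2 fast=3: a[fast]=5≠0 swap→a[2]=5, slow++,fast++
slow=3 fast=4: a[fast]=3≠0 swap→a[3]=3, slow++,fast++
slow=4 fast=5: a[fast]=5≠0 swap→a[4]=5, slow++,fast++
slow=5 fast=6: a[fast]=0, fast++
slow=5 fast=7: a[fast]=6≠0 swap→a[5]=6, slow++,fast++
slow=6 fast=8: a[fast]=3≠0 swap→a[6]=3, slow++,fast++
slow=7 fast=9: a[fast]=2≠0 swap→a[7]=2, slow++,fast++
slow=8 fast=10: a[fast]=0, fast++
slow=8 fast=11: a[fast]=0, fast++
slow=8 fast=12: a[fast]=5≠0 swap→a[8]=5, slow++,fast++
slow=9 fast=13: a[fast]=7≠0 swap→a[9]=7, slow++,fast++
slow=10 fast=14: a[fast]=9≠0 swap→a[10]=9, slow++,fast++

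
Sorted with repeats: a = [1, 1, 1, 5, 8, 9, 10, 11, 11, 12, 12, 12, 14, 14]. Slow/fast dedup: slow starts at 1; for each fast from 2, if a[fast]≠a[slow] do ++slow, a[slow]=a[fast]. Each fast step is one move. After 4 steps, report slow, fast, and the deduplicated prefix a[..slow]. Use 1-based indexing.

slow=3, fast=6, prefix=[1, 5, 8]

slow=1 fast=2: a[fast]=1=a[slow] dup, fast++
slow=1 fast=3: a[fast]=1=a[slow] dup, fast++
slow=1 fast=4: a[fast]=5≠a[slow]=1 write a[2]=5, slow++,fast++
slow=2 fast=5: a[fast]=8≠a[slow]=5 write a[3]=8, slow++,fast++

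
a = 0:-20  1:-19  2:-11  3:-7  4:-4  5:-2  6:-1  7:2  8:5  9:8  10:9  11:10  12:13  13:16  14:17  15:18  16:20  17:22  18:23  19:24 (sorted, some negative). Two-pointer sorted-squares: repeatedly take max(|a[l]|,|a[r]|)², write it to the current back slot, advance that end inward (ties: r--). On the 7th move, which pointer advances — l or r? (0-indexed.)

[0,19] |-20|<=|24| out[19]=576 → r--
[0,18] |-20|<=|23| out[18]=529 → r--
[0,17] |-20|<=|22| out[17]=484 → r--
[0,16] |-20|<=|20| out[16]=400 → r--
[0,15] |-20|>|18| out[15]=400 → l++
[1,15] |-19|>|18| out[14]=361 → l++
[2,15] |-11|<=|18| out[13]=324 → r--

r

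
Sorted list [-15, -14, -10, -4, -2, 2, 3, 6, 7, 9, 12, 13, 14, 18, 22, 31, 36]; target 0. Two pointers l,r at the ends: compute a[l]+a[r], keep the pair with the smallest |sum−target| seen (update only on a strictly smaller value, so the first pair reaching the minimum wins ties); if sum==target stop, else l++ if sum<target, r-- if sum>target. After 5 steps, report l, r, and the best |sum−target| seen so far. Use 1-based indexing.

l=2, r=13, best |Δ|=1

l=1 r=17: -15+36=21 d=21 *, r--
l=1 r=16: -15+31=16 d=16 *, r--
l=1 r=15: -15+22=7 d=7 *, r--
l=1 r=14: -15+18=3 d=3 *, r--
l=1 r=13: -15+14=-1 d=1 *, l++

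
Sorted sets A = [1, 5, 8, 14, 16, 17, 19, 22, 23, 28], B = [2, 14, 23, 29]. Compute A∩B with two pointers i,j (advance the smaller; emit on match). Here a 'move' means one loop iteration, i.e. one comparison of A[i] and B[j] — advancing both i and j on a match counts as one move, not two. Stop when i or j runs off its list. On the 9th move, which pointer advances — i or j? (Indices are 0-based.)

i=0 j=0: 1<2, i++
i=1 j=0: 5>2, j++
i=1 j=1: 5<14, i++
i=2 j=1: 8<14, i++
i=3 j=1: 14==14 emit, i++,j++
i=4 j=2: 16<23, i++
i=5 j=2: 17<23, i++
i=6 j=2: 19<23, i++
i=7 j=2: 22<23, i++

i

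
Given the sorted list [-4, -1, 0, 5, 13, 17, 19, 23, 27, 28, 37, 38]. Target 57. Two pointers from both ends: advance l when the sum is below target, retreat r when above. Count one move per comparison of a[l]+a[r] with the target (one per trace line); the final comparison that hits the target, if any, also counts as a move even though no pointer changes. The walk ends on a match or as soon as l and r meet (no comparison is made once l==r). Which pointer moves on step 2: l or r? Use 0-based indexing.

l=0 r=11: -4+38=34 <57, l++
l=1 r=11: -1+38=37 <57, l++

l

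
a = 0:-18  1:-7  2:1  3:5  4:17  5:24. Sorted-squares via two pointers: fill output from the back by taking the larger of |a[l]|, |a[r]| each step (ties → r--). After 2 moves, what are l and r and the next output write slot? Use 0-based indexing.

l=0 r=5: |-18|<=|24| out[5]=576, r--
l=0 r=4: |-18|>|17| out[4]=324, l++

l=1, r=4, next write slot=3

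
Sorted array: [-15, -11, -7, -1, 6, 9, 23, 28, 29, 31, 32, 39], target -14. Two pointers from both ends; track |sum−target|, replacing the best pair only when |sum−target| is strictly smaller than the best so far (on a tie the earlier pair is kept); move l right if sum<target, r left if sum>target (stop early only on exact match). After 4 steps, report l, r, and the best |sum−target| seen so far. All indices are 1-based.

l=1, r=8, best |Δ|=28

[1,12] -15+39=24 d=38 * → r--
[1,11] -15+32=17 d=31 * → r--
[1,10] -15+31=16 d=30 * → r--
[1,9] -15+29=14 d=28 * → r--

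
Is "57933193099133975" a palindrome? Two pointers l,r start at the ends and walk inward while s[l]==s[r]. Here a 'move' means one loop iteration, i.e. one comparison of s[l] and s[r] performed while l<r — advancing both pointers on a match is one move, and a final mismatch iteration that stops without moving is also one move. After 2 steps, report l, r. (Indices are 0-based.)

l=2, r=14

[0,16] '5'=='5' → l++,r--
[1,15] '7'=='7' → l++,r--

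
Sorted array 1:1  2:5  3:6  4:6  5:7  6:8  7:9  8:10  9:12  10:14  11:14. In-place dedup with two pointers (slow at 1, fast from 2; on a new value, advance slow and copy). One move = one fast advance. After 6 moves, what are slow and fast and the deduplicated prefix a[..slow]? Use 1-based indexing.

slow=1 fast=2: a[fast]=5≠a[slow]=1 write a[2]=5, slow++,fast++
slow=2 fast=3: a[fast]=6≠a[slow]=5 write a[3]=6, slow++,fast++
slow=3 fast=4: a[fast]=6=a[slow] dup, fast++
slow=3 fast=5: a[fast]=7≠a[slow]=6 write a[4]=7, slow++,fast++
slow=4 fast=6: a[fast]=8≠a[slow]=7 write a[5]=8, slow++,fast++
slow=5 fast=7: a[fast]=9≠a[slow]=8 write a[6]=9, slow++,fast++

slow=6, fast=8, prefix=[1, 5, 6, 7, 8, 9]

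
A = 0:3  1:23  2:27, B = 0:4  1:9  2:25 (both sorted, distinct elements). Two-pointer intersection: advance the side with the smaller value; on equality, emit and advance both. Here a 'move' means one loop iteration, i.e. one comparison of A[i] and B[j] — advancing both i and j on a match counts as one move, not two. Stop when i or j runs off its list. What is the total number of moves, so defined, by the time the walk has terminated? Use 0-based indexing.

i=0 j=0: 3<4, i++
i=1 j=0: 23>4, j++
i=1 j=1: 23>9, j++
i=1 j=2: 23<25, i++
i=2 j=2: 27>25, j++

5 moves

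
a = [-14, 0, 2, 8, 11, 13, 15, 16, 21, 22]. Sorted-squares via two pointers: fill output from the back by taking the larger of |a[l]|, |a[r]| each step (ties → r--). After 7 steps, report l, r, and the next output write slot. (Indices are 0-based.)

l=1, r=3, next write slot=2

[0,9] |-14|<=|22| out[9]=484 → r--
[0,8] |-14|<=|21| out[8]=441 → r--
[0,7] |-14|<=|16| out[7]=256 → r--
[0,6] |-14|<=|15| out[6]=225 → r--
[0,5] |-14|>|13| out[5]=196 → l++
[1,5] |0|<=|13| out[4]=169 → r--
[1,4] |0|<=|11| out[3]=121 → r--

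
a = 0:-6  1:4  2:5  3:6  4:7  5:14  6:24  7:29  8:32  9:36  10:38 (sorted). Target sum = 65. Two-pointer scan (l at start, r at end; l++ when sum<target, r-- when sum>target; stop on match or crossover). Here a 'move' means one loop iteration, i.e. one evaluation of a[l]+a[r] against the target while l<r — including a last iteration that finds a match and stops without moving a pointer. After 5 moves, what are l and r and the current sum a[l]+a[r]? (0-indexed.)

l=5, r=10, sum=52

[0,10] -6+38=32 <65 → l++
[1,10] 4+38=42 <65 → l++
[2,10] 5+38=43 <65 → l++
[3,10] 6+38=44 <65 → l++
[4,10] 7+38=45 <65 → l++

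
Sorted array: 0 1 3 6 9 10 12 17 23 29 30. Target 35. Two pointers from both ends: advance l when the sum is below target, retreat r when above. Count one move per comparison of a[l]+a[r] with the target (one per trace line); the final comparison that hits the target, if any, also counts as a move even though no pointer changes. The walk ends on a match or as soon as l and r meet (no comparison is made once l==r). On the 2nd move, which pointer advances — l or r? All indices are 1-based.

l

l=1 r=11: 0+30=30 <35, l++
l=2 r=11: 1+30=31 <35, l++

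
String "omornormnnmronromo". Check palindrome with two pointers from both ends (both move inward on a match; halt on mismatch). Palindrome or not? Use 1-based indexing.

palindrome

l=1 r=18: 'o'=='o', l++,r--
l=2 r=17: 'm'=='m', l++,r--
l=3 r=16: 'o'=='o', l++,r--
l=4 r=15: 'r'=='r', l++,r--
l=5 r=14: 'n'=='n', l++,r--
l=6 r=13: 'o'=='o', l++,r--
l=7 r=12: 'r'=='r', l++,r--
l=8 r=11: 'm'=='m', l++,r--
l=9 r=10: 'n'=='n', l++,r--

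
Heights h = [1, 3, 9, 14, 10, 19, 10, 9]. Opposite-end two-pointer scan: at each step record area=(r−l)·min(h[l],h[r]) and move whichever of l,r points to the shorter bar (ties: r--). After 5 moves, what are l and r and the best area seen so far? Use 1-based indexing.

l=1 r=8: min(1,9)*7=7 best=7 *, l++
l=2 r=8: min(3,9)*6=18 best=18 *, l++
l=3 r=8: min(9,9)*5=45 best=45 *, r--
l=3 r=7: min(9,10)*4=36 best=45, l++
l=4 r=7: min(14,10)*3=30 best=45, r--

l=4, r=6, best area=45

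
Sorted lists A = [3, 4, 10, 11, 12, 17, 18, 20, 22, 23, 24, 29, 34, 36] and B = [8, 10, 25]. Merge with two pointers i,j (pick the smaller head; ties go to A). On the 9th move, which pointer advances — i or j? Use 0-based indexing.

i

i=0 j=0: A[i]=3<=B[j]=8 take 3, i++
i=1 j=0: A[i]=4<=B[j]=8 take 4, i++
i=2 j=0: A[i]=10>B[j]=8 take 8, j++
i=2 j=1: A[i]=10<=B[j]=10 take 10, i++
i=3 j=1: A[i]=11>B[j]=10 take 10, j++
i=3 j=2: A[i]=11<=B[j]=25 take 11, i++
i=4 j=2: A[i]=12<=B[j]=25 take 12, i++
i=5 j=2: A[i]=17<=B[j]=25 take 17, i++
i=6 j=2: A[i]=18<=B[j]=25 take 18, i++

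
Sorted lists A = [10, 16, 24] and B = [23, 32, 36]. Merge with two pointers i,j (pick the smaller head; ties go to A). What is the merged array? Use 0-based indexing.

[i=0,j=0] A[i]=10<=B[j]=23 take 10 → i++
[i=1,j=0] A[i]=16<=B[j]=23 take 16 → i++
[i=2,j=0] A[i]=24>B[j]=23 take 23 → j++
[i=2,j=1] A[i]=24<=B[j]=32 take 24 → i++
[i=3,j=1] A done, take B[j]=32 → j++
[i=3,j=2] A done, take B[j]=36 → j++

[10, 16, 23, 24, 32, 36]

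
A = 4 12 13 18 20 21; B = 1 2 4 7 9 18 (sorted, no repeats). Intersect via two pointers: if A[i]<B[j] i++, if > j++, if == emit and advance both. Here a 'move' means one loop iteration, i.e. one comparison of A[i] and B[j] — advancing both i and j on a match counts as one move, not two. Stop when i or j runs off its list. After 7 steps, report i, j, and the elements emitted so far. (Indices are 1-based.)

i=1 j=1: 4>1, j++
i=1 j=2: 4>2, j++
i=1 j=3: 4==4 emit, i++,j++
i=2 j=4: 12>7, j++
i=2 j=5: 12>9, j++
i=2 j=6: 12<18, i++
i=3 j=6: 13<18, i++

i=4, j=6, emitted=[4]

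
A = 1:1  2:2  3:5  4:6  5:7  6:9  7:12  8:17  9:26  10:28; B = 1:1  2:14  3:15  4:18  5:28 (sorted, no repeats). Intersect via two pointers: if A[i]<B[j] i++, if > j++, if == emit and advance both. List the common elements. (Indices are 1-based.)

intersection = [1, 28]

i=1 j=1: 1==1 emit, i++,j++
i=2 j=2: 2<14, i++
i=3 j=2: 5<14, i++
i=4 j=2: 6<14, i++
i=5 j=2: 7<14, i++
i=6 j=2: 9<14, i++
i=7 j=2: 12<14, i++
i=8 j=2: 17>14, j++
i=8 j=3: 17>15, j++
i=8 j=4: 17<18, i++
i=9 j=4: 26>18, j++
i=9 j=5: 26<28, i++
i=10 j=5: 28==28 emit, i++,j++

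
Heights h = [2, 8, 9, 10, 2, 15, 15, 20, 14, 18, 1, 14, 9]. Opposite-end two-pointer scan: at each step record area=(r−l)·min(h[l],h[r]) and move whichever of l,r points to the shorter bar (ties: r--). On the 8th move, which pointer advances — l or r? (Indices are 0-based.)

[0,12] min(2,9)*12=24 best=24 * → l++
[1,12] min(8,9)*11=88 best=88 * → l++
[2,12] min(9,9)*10=90 best=90 * → r--
[2,11] min(9,14)*9=81 best=90 → l++
[3,11] min(10,14)*8=80 best=90 → l++
[4,11] min(2,14)*7=14 best=90 → l++
[5,11] min(15,14)*6=84 best=90 → r--
[5,10] min(15,1)*5=5 best=90 → r--

r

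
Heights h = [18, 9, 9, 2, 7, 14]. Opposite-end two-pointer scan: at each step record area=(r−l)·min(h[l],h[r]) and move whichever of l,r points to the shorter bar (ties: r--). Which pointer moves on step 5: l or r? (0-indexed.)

r

[0,5] min(18,14)*5=70 best=70 * → r--
[0,4] min(18,7)*4=28 best=70 → r--
[0,3] min(18,2)*3=6 best=70 → r--
[0,2] min(18,9)*2=18 best=70 → r--
[0,1] min(18,9)*1=9 best=70 → r--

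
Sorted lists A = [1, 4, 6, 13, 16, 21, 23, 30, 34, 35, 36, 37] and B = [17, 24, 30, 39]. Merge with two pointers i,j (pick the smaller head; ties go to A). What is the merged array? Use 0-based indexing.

[i=0,j=0] A[i]=1<=B[j]=17 take 1 → i++
[i=1,j=0] A[i]=4<=B[j]=17 take 4 → i++
[i=2,j=0] A[i]=6<=B[j]=17 take 6 → i++
[i=3,j=0] A[i]=13<=B[j]=17 take 13 → i++
[i=4,j=0] A[i]=16<=B[j]=17 take 16 → i++
[i=5,j=0] A[i]=21>B[j]=17 take 17 → j++
[i=5,j=1] A[i]=21<=B[j]=24 take 21 → i++
[i=6,j=1] A[i]=23<=B[j]=24 take 23 → i++
[i=7,j=1] A[i]=30>B[j]=24 take 24 → j++
[i=7,j=2] A[i]=30<=B[j]=30 take 30 → i++
[i=8,j=2] A[i]=34>B[j]=30 take 30 → j++
[i=8,j=3] A[i]=34<=B[j]=39 take 34 → i++
[i=9,j=3] A[i]=35<=B[j]=39 take 35 → i++
[i=10,j=3] A[i]=36<=B[j]=39 take 36 → i++
[i=11,j=3] A[i]=37<=B[j]=39 take 37 → i++
[i=12,j=3] A done, take B[j]=39 → j++

[1, 4, 6, 13, 16, 17, 21, 23, 24, 30, 30, 34, 35, 36, 37, 39]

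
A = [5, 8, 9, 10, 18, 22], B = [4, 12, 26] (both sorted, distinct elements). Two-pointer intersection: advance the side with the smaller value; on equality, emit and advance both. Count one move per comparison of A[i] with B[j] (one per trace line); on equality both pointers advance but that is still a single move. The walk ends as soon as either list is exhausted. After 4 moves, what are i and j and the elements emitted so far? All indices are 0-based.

i=0 j=0: 5>4, j++
i=0 j=1: 5<12, i++
i=1 j=1: 8<12, i++
i=2 j=1: 9<12, i++

i=3, j=1, emitted=[]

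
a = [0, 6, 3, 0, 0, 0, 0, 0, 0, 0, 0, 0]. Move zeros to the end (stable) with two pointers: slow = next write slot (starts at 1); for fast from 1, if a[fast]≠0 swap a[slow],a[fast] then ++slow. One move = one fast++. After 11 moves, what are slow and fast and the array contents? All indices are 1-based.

slow=3, fast=12, a=[6, 3, 0, 0, 0, 0, 0, 0, 0, 0, 0, 0]

(s=1,f=1) a[fast]=0 → fast++
(s=1,f=2) a[fast]=6≠0 swap→a[1]=6 → slow++,fast++
(s=2,f=3) a[fast]=3≠0 swap→a[2]=3 → slow++,fast++
(s=3,f=4) a[fast]=0 → fast++
(s=3,f=5) a[fast]=0 → fast++
(s=3,f=6) a[fast]=0 → fast++
(s=3,f=7) a[fast]=0 → fast++
(s=3,f=8) a[fast]=0 → fast++
(s=3,f=9) a[fast]=0 → fast++
(s=3,f=10) a[fast]=0 → fast++
(s=3,f=11) a[fast]=0 → fast++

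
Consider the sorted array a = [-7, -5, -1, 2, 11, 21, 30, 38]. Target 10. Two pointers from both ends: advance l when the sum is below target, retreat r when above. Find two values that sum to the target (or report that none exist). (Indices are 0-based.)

l=0 r=7: -7+38=31 >10, r--
l=0 r=6: -7+30=23 >10, r--
l=0 r=5: -7+21=14 >10, r--
l=0 r=4: -7+11=4 <10, l++
l=1 r=4: -5+11=6 <10, l++
l=2 r=4: -1+11=10, found

(-1, 11)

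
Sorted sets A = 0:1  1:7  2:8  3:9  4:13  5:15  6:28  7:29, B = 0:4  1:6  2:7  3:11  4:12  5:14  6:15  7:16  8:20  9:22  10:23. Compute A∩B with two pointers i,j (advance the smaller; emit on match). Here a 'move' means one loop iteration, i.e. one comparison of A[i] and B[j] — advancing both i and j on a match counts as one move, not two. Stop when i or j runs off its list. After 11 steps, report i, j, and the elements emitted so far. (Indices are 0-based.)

i=0 j=0: 1<4, i++
i=1 j=0: 7>4, j++
i=1 j=1: 7>6, j++
i=1 j=2: 7==7 emit, i++,j++
i=2 j=3: 8<11, i++
i=3 j=3: 9<11, i++
i=4 j=3: 13>11, j++
i=4 j=4: 13>12, j++
i=4 j=5: 13<14, i++
i=5 j=5: 15>14, j++
i=5 j=6: 15==15 emit, i++,j++

i=6, j=7, emitted=[7, 15]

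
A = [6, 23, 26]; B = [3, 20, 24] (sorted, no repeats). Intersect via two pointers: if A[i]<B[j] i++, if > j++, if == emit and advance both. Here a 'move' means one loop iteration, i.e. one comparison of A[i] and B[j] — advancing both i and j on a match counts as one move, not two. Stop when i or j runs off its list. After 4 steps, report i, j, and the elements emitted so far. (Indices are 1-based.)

i=3, j=3, emitted=[]

[i=1,j=1] 6>3 → j++
[i=1,j=2] 6<20 → i++
[i=2,j=2] 23>20 → j++
[i=2,j=3] 23<24 → i++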